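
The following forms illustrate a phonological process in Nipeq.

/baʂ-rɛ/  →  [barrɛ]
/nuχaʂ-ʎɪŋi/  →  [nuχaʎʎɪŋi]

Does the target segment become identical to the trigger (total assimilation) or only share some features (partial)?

total assimilation

Comparing underlying and surface forms, /ʂ/ → [r] is the alternation; the neighbouring /r/ is constant.
The output [r] is identical to the trigger /r/ — every feature (place, manner, voicing) has been copied — so this is total assimilation.
The other form behaves the same way: /ʂ/ → [ʎ] before /ʎ/ — in each case the output is a copy of the following consonant.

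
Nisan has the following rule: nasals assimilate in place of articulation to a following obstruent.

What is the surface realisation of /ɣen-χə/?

The rule targets /n/ (voiced alveolar nasal), which sits before the trigger /χ/ (uvular).
A voiced uvular nasal is [ɴ], so the surface segment is [ɴ].

[ɣeɴχə]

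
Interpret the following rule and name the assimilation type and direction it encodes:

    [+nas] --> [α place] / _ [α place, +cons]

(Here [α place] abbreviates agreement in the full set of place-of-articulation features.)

The rule copies the place features (abbreviated [place]) from the environment onto the target, so the assimilating feature is place.
Since the environment is written after the underscore, the trigger follows the target; the direction is regressive.

regressive place assimilation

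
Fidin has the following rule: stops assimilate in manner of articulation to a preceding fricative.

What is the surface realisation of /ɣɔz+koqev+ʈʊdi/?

/k/ is a voiceless velar stop. The preceding trigger /z/ is a fricative, so /k/ must become a fricative as well.
A voiceless velar fricative is [x], so the surface segment is [x].
At the second juncture, /ʈ/ likewise becomes [ʂ] adjacent to /v/.

[ɣɔzxoqevʂʊdi]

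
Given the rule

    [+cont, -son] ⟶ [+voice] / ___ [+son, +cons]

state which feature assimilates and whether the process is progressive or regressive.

The target ([+cont, -son], fricatives) acquires [+voice] next to a sonorant consonant ([+son, +cons]) — it takes on the voicing of its neighbour, so the feature that spreads is voicing.
Since the environment is written after the underscore, the trigger follows the target; the direction is regressive.

regressive voicing assimilation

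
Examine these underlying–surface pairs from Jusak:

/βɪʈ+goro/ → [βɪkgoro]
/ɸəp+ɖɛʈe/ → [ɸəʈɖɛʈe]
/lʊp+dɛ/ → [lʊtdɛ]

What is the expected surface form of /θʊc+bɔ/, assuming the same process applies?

The data show regressive place assimilation: /ʈ/ → [k] before /g/; /p/ → [ʈ] before /ɖ/; /p/ → [t] before /d/. In each pair only place changes, matching the following consonant, while manner and voice stay constant.
/c/ is a voiceless palatal stop. The following trigger /b/ is bilabial, so /c/ must become bilabial as well.
The voiceless bilabial stop is [p], so /c/ → [p].

[θʊpbɔ]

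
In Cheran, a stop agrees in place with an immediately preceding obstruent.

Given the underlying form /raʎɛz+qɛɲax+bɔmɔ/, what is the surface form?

/q/ is a voiceless uvular stop. The preceding trigger /z/ is alveolar, so /q/ must become alveolar as well.
Changing only its place to alveolar gives [t] — the voiceless alveolar stop.
The same rule applies at the second boundary: /b/ → [g] next to /x/.

[raʎɛztɛɲaxgɔmɔ]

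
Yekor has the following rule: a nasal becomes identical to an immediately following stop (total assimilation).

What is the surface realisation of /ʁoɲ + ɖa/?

/ɲ/ is the segment targeted by the rule; it sits immediately before /ɖ/, so it assimilates completely and surfaces as [ɖ].

[ʁoɖɖa]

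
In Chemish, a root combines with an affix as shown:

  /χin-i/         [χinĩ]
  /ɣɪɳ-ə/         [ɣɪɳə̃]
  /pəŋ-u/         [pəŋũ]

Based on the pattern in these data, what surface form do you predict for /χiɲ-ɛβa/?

The data show progressive nasality assimilation (vowel nasalisation): /i/ → [ĩ] after /n/; /ə/ → [ə̃] after /ɳ/; /u/ → [ũ] after /ŋ/ — a vowel is nasalised by an immediately preceding nasal consonant.
The vowel /ɛ/ is adjacent to the preceding nasal /ɲ/, so it acquires [+nasal] and surfaces as [ɛ̃].

[χiɲɛ̃βa]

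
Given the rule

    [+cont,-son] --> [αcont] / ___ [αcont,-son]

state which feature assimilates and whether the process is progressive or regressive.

regressive manner assimilation

The rule copies [cont] (continuancy) from the environment onto the target fricatives; since [±cont] encodes the stop/fricative manner contrast, the assimilating dimension is manner.
Since the environment is written after the underscore, the trigger follows the target; the direction is regressive.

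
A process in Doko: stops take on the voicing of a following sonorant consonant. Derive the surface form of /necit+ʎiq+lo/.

[necidʎiɢlo]

/t/ is a voiceless alveolar stop. The following trigger /ʎ/ is voiced, so /t/ must become voiced as well.
A voiced alveolar stop is [d], so the surface segment is [d].
The same rule applies at the second boundary: /q/ → [ɢ] next to /l/.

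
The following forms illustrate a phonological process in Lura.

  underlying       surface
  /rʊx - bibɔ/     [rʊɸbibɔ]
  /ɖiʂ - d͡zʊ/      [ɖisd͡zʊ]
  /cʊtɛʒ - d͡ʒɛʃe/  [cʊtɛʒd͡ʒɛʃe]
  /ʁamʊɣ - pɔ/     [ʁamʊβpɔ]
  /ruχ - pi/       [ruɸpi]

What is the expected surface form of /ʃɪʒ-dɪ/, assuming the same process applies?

The data show regressive place assimilation: /x/ → [ɸ] before /b/; /ʂ/ → [s] before /d͡z/; /ɣ/ → [β] before /p/; /χ/ → [ɸ] before /p/. In each pair only place changes, matching the following consonant, while manner and voice stay constant.
No alternation appears in [cʊtɛʒd͡ʒɛʃe]: there the adjacent consonants already agree in place (/ʒ/ and /d͡ʒ/ are both postalveolar), so this form is consistent with the same rule.
/ʒ/ is a voiced postalveolar fricative. The following trigger /d/ is alveolar, so /ʒ/ must become alveolar as well.
The voiced alveolar fricative is [z], so /ʒ/ → [z].

[ʃɪzdɪ]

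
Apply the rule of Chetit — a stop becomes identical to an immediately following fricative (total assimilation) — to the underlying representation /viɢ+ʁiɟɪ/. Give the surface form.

[viʁʁiɟɪ]

/ɢ/ is the segment targeted by the rule; it sits immediately before /ʁ/, so it assimilates completely and surfaces as [ʁ].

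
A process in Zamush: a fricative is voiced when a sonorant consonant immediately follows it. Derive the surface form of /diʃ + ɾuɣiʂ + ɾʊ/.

[diʒɾuɣiʐɾʊ]

The rule targets /ʃ/ (voiceless postalveolar fricative), which sits before the trigger /ɾ/ (voiced).
The voiced postalveolar fricative is [ʒ], so /ʃ/ → [ʒ].
The same rule applies at the second boundary: /ʂ/ → [ʐ] next to /ɾ/.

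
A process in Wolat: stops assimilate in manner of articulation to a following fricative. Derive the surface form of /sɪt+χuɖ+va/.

/t/ is a voiceless alveolar stop. The following trigger /χ/ is a fricative, so /t/ must become a fricative as well.
The voiceless alveolar fricative is [s], so /t/ → [s].
The same rule applies at the second boundary: /ɖ/ → [ʐ] next to /v/.

[sɪsχuʐva]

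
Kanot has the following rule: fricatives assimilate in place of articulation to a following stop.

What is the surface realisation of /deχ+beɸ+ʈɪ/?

[deɸbeʂʈɪ]

The rule targets /χ/ (voiceless uvular fricative), which sits before the trigger /b/ (bilabial).
A voiceless bilabial fricative is [ɸ], so the surface segment is [ɸ].
At the second juncture, /ɸ/ likewise becomes [ʂ] adjacent to /ʈ/.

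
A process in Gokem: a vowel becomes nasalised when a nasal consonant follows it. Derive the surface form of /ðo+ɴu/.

/o/ sits next to the nasal /ɴ/ and is therefore nasalised to [õ].

[ðõɴu]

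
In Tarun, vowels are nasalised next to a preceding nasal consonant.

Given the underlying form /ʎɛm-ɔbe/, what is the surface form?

[ʎɛmɔ̃be]

/ɔ/ sits next to the nasal /m/ and is therefore nasalised to [ɔ̃].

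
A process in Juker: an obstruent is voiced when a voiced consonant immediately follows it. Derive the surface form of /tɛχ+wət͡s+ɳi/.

[tɛʁwəd͡zɳi]

The rule targets /χ/ (voiceless uvular fricative), which sits before the trigger /w/ (voiced).
A voiced uvular fricative is [ʁ], so the surface segment is [ʁ].
The same rule applies at the second boundary: /t͡s/ → [d͡z] next to /ɳ/.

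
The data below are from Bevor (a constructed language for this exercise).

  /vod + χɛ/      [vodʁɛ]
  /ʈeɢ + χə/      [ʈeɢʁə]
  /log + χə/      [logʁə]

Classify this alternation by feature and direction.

progressive voicing assimilation

Underlying /χ/ is realised as [ʁ] next to /d/; /d/ itself does not change.
The change voiceless → voiced matches the voicing of the preceding /d/, identifying this as voicing assimilation.
Place and manner are unchanged, so the assimilation is partial, not total.
The other alternating forms pattern the same way: /χ/ → [ʁ] after /ɢ/ (voiceless → voiced, matching voiced); /χ/ → [ʁ] after /g/ (voiceless → voiced, matching voiced) — only voicing changes, and always toward the preceding segment.
Since the segment that changes follows the conditioning segment, the assimilation is progressive.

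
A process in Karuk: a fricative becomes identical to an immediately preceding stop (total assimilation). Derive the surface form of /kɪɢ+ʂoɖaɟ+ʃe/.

/ʂ/ is the segment targeted by the rule; it sits immediately after /ɢ/, so it assimilates completely and surfaces as [ɢ].
The same rule applies at the second boundary: /ʃ/ → [ɟ] next to /ɟ/.

[kɪɢɢoɖaɟɟe]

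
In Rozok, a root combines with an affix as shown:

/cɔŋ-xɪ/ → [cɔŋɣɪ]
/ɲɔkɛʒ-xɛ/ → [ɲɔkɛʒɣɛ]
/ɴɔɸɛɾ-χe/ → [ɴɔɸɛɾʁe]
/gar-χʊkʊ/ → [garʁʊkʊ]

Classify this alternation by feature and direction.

Comparing underlying and surface forms, /x/ → [ɣ] is the alternation; the neighbouring /ŋ/ is constant.
The change voiceless → voiced matches the voicing of the preceding /ŋ/, identifying this as voicing assimilation.
Place and manner are unchanged, so the assimilation is partial, not total.
Checking the remaining alternations: /x/ → [ɣ] after /ʒ/ (voiceless → voiced, matching voiced); /χ/ → [ʁ] after /ɾ/ (voiceless → voiced, matching voiced); /χ/ → [ʁ] after /r/ (voiceless → voiced, matching voiced) — only voicing changes, and always toward the preceding segment.
Since the segment that changes follows the conditioning segment, the assimilation is progressive.

progressive voicing assimilation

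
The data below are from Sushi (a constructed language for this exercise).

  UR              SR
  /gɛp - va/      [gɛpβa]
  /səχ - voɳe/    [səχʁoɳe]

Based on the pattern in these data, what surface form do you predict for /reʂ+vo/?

[reʂʐo]

The data show progressive place assimilation: /v/ → [β] after /p/; /v/ → [ʁ] after /χ/. In each pair only place changes, matching the preceding consonant, while manner and voice stay constant.
/v/ is a voiced labiodental fricative. The preceding trigger /ʂ/ is retroflex, so /v/ must become retroflex as well.
The voiced retroflex fricative is [ʐ], so /v/ → [ʐ].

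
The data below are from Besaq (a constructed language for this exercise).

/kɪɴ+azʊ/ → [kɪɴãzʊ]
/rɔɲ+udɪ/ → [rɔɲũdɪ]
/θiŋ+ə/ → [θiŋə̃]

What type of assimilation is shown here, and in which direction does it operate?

The vowel /a/ surfaces as nasalised [ã] next to the preceding nasal /ɴ/ — it has acquired the [+nasal] feature of its neighbour.
The other forms show the same pattern: /u/ → [ũ] after /ɲ/; /ə/ → [ə̃] after /ŋ/ — each time a vowel is nasalised next to a preceding nasal.
Because the conditioning nasal is to the left of the vowel that changes, the process is progressive (perseverative).

progressive nasality assimilation (vowel nasalisation)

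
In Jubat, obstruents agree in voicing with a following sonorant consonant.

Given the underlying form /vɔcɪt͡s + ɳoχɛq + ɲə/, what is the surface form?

[vɔcɪd͡zɳoχɛɢɲə]

The rule targets /t͡s/ (voiceless alveolar affricate), which sits before the trigger /ɳ/ (voiced).
The voiced alveolar affricate is [d͡z], so /t͡s/ → [d͡z].
The same rule applies at the second boundary: /q/ → [ɢ] next to /ɲ/.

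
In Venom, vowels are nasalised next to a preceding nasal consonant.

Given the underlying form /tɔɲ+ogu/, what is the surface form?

[tɔɲõgu]

/o/ sits next to the nasal /ɲ/ and is therefore nasalised to [õ].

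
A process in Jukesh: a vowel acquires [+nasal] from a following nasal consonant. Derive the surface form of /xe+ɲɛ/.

[xẽɲɛ]

The vowel /e/ is adjacent to the following nasal /ɲ/, so it acquires [+nasal] and surfaces as [ẽ].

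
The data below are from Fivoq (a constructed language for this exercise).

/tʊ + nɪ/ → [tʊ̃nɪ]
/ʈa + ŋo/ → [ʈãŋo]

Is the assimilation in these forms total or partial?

partial assimilation

The vowel /ʊ/ surfaces as nasalised [ʊ̃] next to the following nasal /n/ — it has acquired the [+nasal] feature of its neighbour.
The other form shows the same pattern: /a/ → [ã] before /ŋ/ — each time a vowel is nasalised next to a following nasal.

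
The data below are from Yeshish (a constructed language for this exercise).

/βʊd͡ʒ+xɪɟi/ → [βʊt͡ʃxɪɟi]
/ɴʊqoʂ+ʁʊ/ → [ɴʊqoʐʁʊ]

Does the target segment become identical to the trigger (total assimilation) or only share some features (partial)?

The segment that alternates is /d͡ʒ/, which surfaces as [t͡ʃ] when adjacent to /x/.
The change voiced → voiceless matches the voicing of the following /x/, identifying this as voicing assimilation.
Place and manner are unchanged, so the assimilation is partial, not total.
Checking the remaining alternation: /ʂ/ → [ʐ] before /ʁ/ (voiceless → voiced, matching voiced) — only voicing changes, and always toward the following segment.

partial assimilation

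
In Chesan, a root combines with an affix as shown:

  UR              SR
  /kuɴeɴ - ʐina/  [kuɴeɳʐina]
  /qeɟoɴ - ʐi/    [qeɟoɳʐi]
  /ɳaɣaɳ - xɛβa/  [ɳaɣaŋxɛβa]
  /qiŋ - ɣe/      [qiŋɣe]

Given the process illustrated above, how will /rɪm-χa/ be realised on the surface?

The data show regressive place assimilation: /ɴ/ → [ɳ] before /ʐ/; /ɳ/ → [ŋ] before /x/. In each pair only place changes, matching the following consonant, while manner and voice stay constant.
No alternation appears in [qiŋɣe]: there the adjacent consonants already agree in place (/ŋ/ and /ɣ/ are both velar), so this form is consistent with the same rule.
/m/ is a voiced bilabial nasal. The following trigger /χ/ is uvular, so /m/ must become uvular as well.
The voiced uvular nasal is [ɴ], so /m/ → [ɴ].

[rɪɴχa]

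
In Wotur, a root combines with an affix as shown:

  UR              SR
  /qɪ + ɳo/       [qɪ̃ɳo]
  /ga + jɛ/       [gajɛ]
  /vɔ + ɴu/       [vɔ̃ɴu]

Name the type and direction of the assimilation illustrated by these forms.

The vowel /ɪ/ surfaces as nasalised [ɪ̃] next to the following nasal /ɳ/ — it has acquired the [+nasal] feature of its neighbour.
The other form shows the same pattern: /ɔ/ → [ɔ̃] before /ɴ/ — each time a vowel is nasalised next to a following nasal.
No change occurs in [gajɛ] because the vowel at the boundary is adjacent to an oral consonant, not a nasal (/a/ next to /j/).
Because the conditioning nasal is to the right of the vowel that changes, the process is regressive (anticipatory).

regressive nasality assimilation (vowel nasalisation)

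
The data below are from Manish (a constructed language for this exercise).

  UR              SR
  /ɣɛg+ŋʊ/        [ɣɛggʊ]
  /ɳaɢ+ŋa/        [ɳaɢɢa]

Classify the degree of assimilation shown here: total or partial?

Underlying /ŋ/ is realised as [ɢ] next to /ɢ/; /ɢ/ itself does not change.
The output [ɢ] is identical to the trigger /ɢ/ — every feature (place, manner, voicing) has been copied — so this is total assimilation.
The other form behaves the same way: /ŋ/ → [g] after /g/ — in each case the output is a copy of the preceding consonant.

total assimilation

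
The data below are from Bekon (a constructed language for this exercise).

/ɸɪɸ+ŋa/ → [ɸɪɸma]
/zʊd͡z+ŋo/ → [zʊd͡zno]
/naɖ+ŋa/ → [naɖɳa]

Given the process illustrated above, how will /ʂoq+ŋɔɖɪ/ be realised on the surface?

The data show progressive place assimilation: /ŋ/ → [m] after /ɸ/; /ŋ/ → [n] after /d͡z/; /ŋ/ → [ɳ] after /ɖ/. In each pair only place changes, matching the preceding consonant, while manner and voice stay constant.
The rule targets /ŋ/ (voiced velar nasal), which sits after the trigger /q/ (uvular).
A voiced uvular nasal is [ɴ], so the surface segment is [ɴ].

[ʂoqɴɔɖɪ]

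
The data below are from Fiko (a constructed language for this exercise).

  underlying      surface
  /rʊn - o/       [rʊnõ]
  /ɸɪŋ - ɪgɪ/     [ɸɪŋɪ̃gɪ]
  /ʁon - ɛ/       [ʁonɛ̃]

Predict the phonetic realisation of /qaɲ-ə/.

[qaɲə̃]

The data show progressive nasality assimilation (vowel nasalisation): /o/ → [õ] after /n/; /ɪ/ → [ɪ̃] after /ŋ/; /ɛ/ → [ɛ̃] after /n/ — a vowel is nasalised by an immediately preceding nasal consonant.
The vowel /ə/ is adjacent to the preceding nasal /ɲ/, so it acquires [+nasal] and surfaces as [ə̃].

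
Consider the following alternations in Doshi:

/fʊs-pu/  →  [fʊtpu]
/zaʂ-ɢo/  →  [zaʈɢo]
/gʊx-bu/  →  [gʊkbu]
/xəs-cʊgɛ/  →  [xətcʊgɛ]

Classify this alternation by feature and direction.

Comparing underlying and surface forms, /s/ → [t] is the alternation; the neighbouring /p/ is constant.
/s/ is a fricative while /p/ is a stop; the output [t] is a stop, matching the trigger — so the feature that spreads is manner.
Place and voice are unchanged, so the assimilation is partial, not total.
The other alternating forms pattern the same way: /ʂ/ → [ʈ] before /ɢ/ (fricative → stop, matching a stop); /x/ → [k] before /b/ (fricative → stop, matching a stop); /s/ → [t] before /c/ (fricative → stop, matching a stop) — only manner changes, and always toward the following segment.
Since the segment that changes precedes the conditioning segment, the assimilation is regressive.

regressive manner assimilation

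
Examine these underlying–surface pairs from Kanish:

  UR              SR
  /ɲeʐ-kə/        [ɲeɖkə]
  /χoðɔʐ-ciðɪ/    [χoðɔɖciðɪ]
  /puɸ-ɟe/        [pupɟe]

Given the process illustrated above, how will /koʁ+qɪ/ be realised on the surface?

[koɢqɪ]

The data show regressive manner assimilation: /ʐ/ → [ɖ] before /k/; /ʐ/ → [ɖ] before /c/; /ɸ/ → [p] before /ɟ/. In each pair only manner changes, matching the following consonant, while place and voice stay constant.
/ʁ/ is a voiced uvular fricative. The following trigger /q/ is a stop, so /ʁ/ must become a stop as well.
Changing only its manner to stop gives [ɢ] — the voiced uvular stop.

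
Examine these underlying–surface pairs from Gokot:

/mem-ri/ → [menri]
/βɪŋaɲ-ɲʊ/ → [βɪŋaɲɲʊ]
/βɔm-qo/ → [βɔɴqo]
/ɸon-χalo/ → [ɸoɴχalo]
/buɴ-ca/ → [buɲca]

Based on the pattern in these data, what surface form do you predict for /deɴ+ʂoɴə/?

[deɳʂoɴə]

The data show regressive place assimilation: /m/ → [n] before /r/; /m/ → [ɴ] before /q/; /n/ → [ɴ] before /χ/; /ɴ/ → [ɲ] before /c/. In each pair only place changes, matching the following consonant, while manner and voice stay constant.
Nothing changes in [βɪŋaɲɲʊ]: there the adjacent consonants already agree in place (/ɲ/ and /ɲ/ are both palatal), so this form is consistent with the same rule.
The rule targets /ɴ/ (voiced uvular nasal), which sits before the trigger /ʂ/ (retroflex).
Changing only its place to retroflex gives [ɳ] — the voiced retroflex nasal.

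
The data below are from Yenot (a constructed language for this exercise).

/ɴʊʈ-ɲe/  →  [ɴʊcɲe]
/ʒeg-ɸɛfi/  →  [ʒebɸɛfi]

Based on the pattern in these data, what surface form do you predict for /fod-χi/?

[foɢχi]

The data show regressive place assimilation: /ʈ/ → [c] before /ɲ/; /g/ → [b] before /ɸ/. In each pair only place changes, matching the following consonant, while manner and voice stay constant.
The rule targets /d/ (voiced alveolar stop), which sits before the trigger /χ/ (uvular).
A voiced uvular stop is [ɢ], so the surface segment is [ɢ].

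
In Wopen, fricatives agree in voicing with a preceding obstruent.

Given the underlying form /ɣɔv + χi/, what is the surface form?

The rule targets /χ/ (voiceless uvular fricative), which sits after the trigger /v/ (voiced).
The voiced uvular fricative is [ʁ], so /χ/ → [ʁ].

[ɣɔvʁi]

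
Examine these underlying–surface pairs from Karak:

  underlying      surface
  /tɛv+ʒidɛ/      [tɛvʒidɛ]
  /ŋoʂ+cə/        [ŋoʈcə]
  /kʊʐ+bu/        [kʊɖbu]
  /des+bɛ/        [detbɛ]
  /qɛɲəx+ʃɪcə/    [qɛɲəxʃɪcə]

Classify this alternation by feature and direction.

regressive manner assimilation

Comparing underlying and surface forms, /ʂ/ → [ʈ] is the alternation; the neighbouring /c/ is constant.
/ʂ/ is a fricative while /c/ is a stop; the output [ʈ] is a stop, matching the trigger — so the feature that spreads is manner.
Place and voice are unchanged, so the assimilation is partial, not total.
The same holds elsewhere in the data: /ʐ/ → [ɖ] before /b/ (fricative → stop, matching a stop); /s/ → [t] before /b/ (fricative → stop, matching a stop) — only manner changes, and always toward the following segment.
No alternation appears in [tɛvʒidɛ], [qɛɲəxʃɪcə]: there the adjacent consonants already agree in manner (/v/ and /ʒ/ are both fricatives; /x/ and /ʃ/ are both fricatives), so these forms are consistent with the same rule.
The trigger is the following segment, so the direction is regressive (anticipatory).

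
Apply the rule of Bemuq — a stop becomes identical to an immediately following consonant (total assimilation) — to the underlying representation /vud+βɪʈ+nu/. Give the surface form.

/d/ is the segment targeted by the rule; it sits immediately before /β/, so it assimilates completely and surfaces as [β].
At the second juncture, /ʈ/ likewise becomes [n] adjacent to /n/.

[vuββɪnnu]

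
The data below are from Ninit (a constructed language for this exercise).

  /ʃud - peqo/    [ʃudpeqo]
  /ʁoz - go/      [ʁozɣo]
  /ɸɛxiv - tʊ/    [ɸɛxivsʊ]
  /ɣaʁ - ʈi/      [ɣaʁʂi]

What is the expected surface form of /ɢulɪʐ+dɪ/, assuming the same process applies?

The data show progressive manner assimilation: /g/ → [ɣ] after /z/; /t/ → [s] after /v/; /ʈ/ → [ʂ] after /ʁ/. In each pair only manner changes, matching the preceding consonant, while place and voice stay constant.
No alternation appears in [ʃudpeqo]: there the adjacent consonants already agree in manner (/p/ and /d/ are both stops), so this form is consistent with the same rule.
The rule targets /d/ (voiced alveolar stop), which sits after the trigger /ʐ/ (fricative).
The voiced alveolar fricative is [z], so /d/ → [z].

[ɢulɪʐzɪ]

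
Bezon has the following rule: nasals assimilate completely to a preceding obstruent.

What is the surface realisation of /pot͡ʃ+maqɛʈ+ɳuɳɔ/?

[pot͡ʃt͡ʃaqɛʈʈuɳɔ]

/m/ is the segment targeted by the rule; it sits immediately after /t͡ʃ/, so it assimilates completely and surfaces as [t͡ʃ].
The same rule applies at the second boundary: /ɳ/ → [ʈ] next to /ʈ/.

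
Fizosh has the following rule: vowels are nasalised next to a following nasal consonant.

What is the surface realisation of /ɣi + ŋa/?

[ɣĩŋa]

The vowel /i/ is adjacent to the following nasal /ŋ/, so it acquires [+nasal] and surfaces as [ĩ].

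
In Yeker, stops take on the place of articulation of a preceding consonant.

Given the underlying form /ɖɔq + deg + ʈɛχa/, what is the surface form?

[ɖɔqɢegkɛχa]

The rule targets /d/ (voiced alveolar stop), which sits after the trigger /q/ (uvular).
The voiced uvular stop is [ɢ], so /d/ → [ɢ].
The same rule applies at the second boundary: /ʈ/ → [k] next to /g/.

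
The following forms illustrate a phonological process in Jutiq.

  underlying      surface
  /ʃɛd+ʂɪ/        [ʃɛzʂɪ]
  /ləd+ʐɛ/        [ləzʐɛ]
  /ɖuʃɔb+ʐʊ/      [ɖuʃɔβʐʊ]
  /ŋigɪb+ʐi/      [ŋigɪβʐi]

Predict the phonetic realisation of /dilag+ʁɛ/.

[dilaɣʁɛ]

The data show regressive manner assimilation: /d/ → [z] before /ʂ/; /d/ → [z] before /ʐ/; /b/ → [β] before /ʐ/. In each pair only manner changes, matching the following consonant, while place and voice stay constant.
The rule targets /g/ (voiced velar stop), which sits before the trigger /ʁ/ (fricative).
Changing only its manner to fricative gives [ɣ] — the voiced velar fricative.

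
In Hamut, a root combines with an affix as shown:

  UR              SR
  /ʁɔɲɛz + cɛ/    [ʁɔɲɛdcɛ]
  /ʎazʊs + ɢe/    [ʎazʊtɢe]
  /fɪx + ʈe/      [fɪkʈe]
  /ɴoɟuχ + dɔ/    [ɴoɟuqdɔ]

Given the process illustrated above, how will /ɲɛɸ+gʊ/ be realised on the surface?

[ɲɛpgʊ]

The data show regressive manner assimilation: /z/ → [d] before /c/; /s/ → [t] before /ɢ/; /x/ → [k] before /ʈ/; /χ/ → [q] before /d/. In each pair only manner changes, matching the following consonant, while place and voice stay constant.
The rule targets /ɸ/ (voiceless bilabial fricative), which sits before the trigger /g/ (stop).
A voiceless bilabial stop is [p], so the surface segment is [p].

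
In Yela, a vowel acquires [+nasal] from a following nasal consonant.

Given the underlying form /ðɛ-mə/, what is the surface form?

/ɛ/ sits next to the nasal /m/ and is therefore nasalised to [ɛ̃].

[ðɛ̃mə]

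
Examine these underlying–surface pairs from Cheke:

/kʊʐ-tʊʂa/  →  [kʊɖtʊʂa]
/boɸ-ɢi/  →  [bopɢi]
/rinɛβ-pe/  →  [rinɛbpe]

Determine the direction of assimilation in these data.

Comparing underlying and surface forms, /ʐ/ → [ɖ] is the alternation; the neighbouring /t/ is constant.
The change fricative → stop matches the manner of the following /t/, identifying this as manner assimilation.
The same holds elsewhere in the data: /ɸ/ → [p] before /ɢ/ (fricative → stop, matching a stop); /β/ → [b] before /p/ (fricative → stop, matching a stop) — only manner changes, and always toward the following segment.
Since the segment that changes precedes the conditioning segment, the assimilation is regressive.

regressive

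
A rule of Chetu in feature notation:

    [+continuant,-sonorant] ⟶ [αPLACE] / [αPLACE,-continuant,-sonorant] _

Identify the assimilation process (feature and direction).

progressive place assimilation

The shared variable α links the value of the place features (abbreviated [PLACE]) on the target to the same value on the neighbouring segment, so place is the feature that assimilates.
The conditioning segment sits to the left of the focus bar, meaning the trigger precedes the segment that changes — progressive assimilation.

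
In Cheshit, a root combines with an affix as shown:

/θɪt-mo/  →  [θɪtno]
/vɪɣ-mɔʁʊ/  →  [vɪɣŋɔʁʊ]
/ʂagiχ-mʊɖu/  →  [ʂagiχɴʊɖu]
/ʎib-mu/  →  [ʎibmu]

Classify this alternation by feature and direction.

Underlying /m/ is realised as [n] next to /t/; /t/ itself does not change.
/m/ is bilabial while /t/ is alveolar; the output [n] is alveolar, matching the trigger — so the feature that spreads is place.
Manner and voice are unchanged, so the assimilation is partial, not total.
The same holds elsewhere in the data: /m/ → [ŋ] after /ɣ/ (bilabial → velar, matching velar); /m/ → [ɴ] after /χ/ (bilabial → uvular, matching uvular) — only place changes, and always toward the preceding segment.
Nothing changes in [ʎibmu]: there the adjacent consonants already agree in place (/m/ and /b/ are both bilabial), so this form is consistent with the same rule.
Since the segment that changes follows the conditioning segment, the assimilation is progressive.

progressive place assimilation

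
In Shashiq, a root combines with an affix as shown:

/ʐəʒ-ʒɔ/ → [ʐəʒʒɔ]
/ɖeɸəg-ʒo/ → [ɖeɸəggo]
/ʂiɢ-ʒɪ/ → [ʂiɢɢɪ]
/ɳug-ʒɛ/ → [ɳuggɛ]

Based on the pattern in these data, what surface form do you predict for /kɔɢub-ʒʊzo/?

[kɔɢubbʊzo]

The data show progressive total assimilation (/ʒ/ → [g] after /g/; /ʒ/ → [ɢ] after /ɢ/): in every case the target segment becomes identical to its preceding neighbour, copying more than a single feature.
In [ʐəʒʒɔ] the two consonants at the boundary are already identical (/ʒ/ + /ʒ/), so the rule applies vacuously and nothing changes.
/ʒ/ is the segment targeted by the rule; it sits immediately after /b/, so it assimilates completely and surfaces as [b].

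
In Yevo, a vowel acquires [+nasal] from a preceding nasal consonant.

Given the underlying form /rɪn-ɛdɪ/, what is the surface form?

[rɪnɛ̃dɪ]

The vowel /ɛ/ is adjacent to the preceding nasal /n/, so it acquires [+nasal] and surfaces as [ɛ̃].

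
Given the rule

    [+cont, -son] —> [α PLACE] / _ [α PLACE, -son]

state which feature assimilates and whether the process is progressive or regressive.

regressive place assimilation

The rule copies the place features (abbreviated [PLACE]) from the environment onto the target, so the assimilating feature is place.
Since the environment is written after the underscore, the trigger follows the target; the direction is regressive.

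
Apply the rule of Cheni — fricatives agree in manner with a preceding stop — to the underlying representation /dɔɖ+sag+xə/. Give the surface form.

[dɔɖtagkə]

/s/ is a voiceless alveolar fricative. The preceding trigger /ɖ/ is a stop, so /s/ must become a stop as well.
Changing only its manner to stop gives [t] — the voiceless alveolar stop.
The same rule applies at the second boundary: /x/ → [k] next to /g/.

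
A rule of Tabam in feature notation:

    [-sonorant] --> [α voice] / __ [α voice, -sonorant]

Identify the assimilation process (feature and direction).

The shared variable α links the value of [voice] on the target to the same value on the neighbouring segment, so voicing is the feature that assimilates.
The conditioning segment sits to the right of the focus bar, meaning the trigger follows the segment that changes — regressive assimilation.

regressive voicing assimilation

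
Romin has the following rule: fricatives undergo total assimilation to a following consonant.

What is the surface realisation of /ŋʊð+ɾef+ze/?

/ð/ is the segment targeted by the rule; it sits immediately before /ɾ/, so it assimilates completely and surfaces as [ɾ].
At the second juncture, /f/ likewise becomes [z] adjacent to /z/.

[ŋʊɾɾezze]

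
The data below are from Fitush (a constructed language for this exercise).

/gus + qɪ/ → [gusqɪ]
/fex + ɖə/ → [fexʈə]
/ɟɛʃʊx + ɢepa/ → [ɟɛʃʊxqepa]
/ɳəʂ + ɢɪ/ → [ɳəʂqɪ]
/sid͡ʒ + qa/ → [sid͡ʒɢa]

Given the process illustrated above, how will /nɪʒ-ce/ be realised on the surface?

[nɪʒɟe]

The data show progressive voicing assimilation: /ɖ/ → [ʈ] after /x/; /ɢ/ → [q] after /x/; /ɢ/ → [q] after /ʂ/; /q/ → [ɢ] after /d͡ʒ/. In each pair only voicing changes, matching the preceding consonant, while place and manner stay constant.
Nothing changes in [gusqɪ]: there the adjacent consonants already agree in voicing (/q/ and /s/ are both voiceless), so this form is consistent with the same rule.
The rule targets /c/ (voiceless palatal stop), which sits after the trigger /ʒ/ (voiced).
A voiced palatal stop is [ɟ], so the surface segment is [ɟ].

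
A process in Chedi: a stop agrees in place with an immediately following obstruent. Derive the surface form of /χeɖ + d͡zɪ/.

The rule targets /ɖ/ (voiced retroflex stop), which sits before the trigger /d͡z/ (alveolar).
A voiced alveolar stop is [d], so the surface segment is [d].

[χedd͡zɪ]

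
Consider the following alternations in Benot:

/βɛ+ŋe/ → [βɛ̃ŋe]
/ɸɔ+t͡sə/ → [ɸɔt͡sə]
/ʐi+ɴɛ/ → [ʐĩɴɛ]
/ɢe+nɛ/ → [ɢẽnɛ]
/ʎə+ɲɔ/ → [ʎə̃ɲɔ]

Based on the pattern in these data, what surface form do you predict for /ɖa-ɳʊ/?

[ɖãɳʊ]

The data show regressive nasality assimilation (vowel nasalisation): /ɛ/ → [ɛ̃] before /ŋ/; /i/ → [ĩ] before /ɴ/; /e/ → [ẽ] before /n/; /ə/ → [ə̃] before /ɲ/ — a vowel is nasalised by an immediately following nasal consonant.
No change occurs in [ɸɔt͡sə] because the vowel at the boundary is adjacent to an oral consonant, not a nasal (/ɔ/ next to /t͡s/).
/a/ sits next to the nasal /ɳ/ and is therefore nasalised to [ã].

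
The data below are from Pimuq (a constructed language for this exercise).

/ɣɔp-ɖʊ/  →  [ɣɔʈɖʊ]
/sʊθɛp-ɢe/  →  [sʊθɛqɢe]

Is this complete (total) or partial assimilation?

partial assimilation

The segment that alternates is /p/, which surfaces as [ʈ] when adjacent to /ɖ/.
/p/ is bilabial while /ɖ/ is retroflex; the output [ʈ] is retroflex, matching the trigger — so the feature that spreads is place.
Manner and voice are unchanged, so the assimilation is partial, not total.
The other alternating form patterns the same way: /p/ → [q] before /ɢ/ (bilabial → uvular, matching uvular) — only place changes, and always toward the following segment.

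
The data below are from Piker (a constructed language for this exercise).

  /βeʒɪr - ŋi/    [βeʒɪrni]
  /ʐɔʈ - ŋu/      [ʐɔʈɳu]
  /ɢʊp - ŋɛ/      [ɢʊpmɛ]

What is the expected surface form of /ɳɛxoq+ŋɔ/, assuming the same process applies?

The data show progressive place assimilation: /ŋ/ → [n] after /r/; /ŋ/ → [ɳ] after /ʈ/; /ŋ/ → [m] after /p/. In each pair only place changes, matching the preceding consonant, while manner and voice stay constant.
The rule targets /ŋ/ (voiced velar nasal), which sits after the trigger /q/ (uvular).
The voiced uvular nasal is [ɴ], so /ŋ/ → [ɴ].

[ɳɛxoqɴɔ]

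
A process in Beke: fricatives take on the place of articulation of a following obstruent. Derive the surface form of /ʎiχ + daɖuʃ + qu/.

The rule targets /χ/ (voiceless uvular fricative), which sits before the trigger /d/ (alveolar).
The voiceless alveolar fricative is [s], so /χ/ → [s].
At the second juncture, /ʃ/ likewise becomes [χ] adjacent to /q/.

[ʎisdaɖuχqu]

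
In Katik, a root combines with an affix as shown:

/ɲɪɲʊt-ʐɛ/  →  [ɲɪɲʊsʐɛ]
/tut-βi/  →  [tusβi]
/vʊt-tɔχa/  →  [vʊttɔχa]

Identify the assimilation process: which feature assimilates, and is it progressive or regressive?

The segment that alternates is /t/, which surfaces as [s] when adjacent to /ʐ/.
/t/ is a stop while /ʐ/ is a fricative; the output [s] is a fricative, matching the trigger — so the feature that spreads is manner.
Place and voice are unchanged, so the assimilation is partial, not total.
The other alternating form patterns the same way: /t/ → [s] before /β/ (stop → fricative, matching a fricative) — only manner changes, and always toward the following segment.
Nothing changes in [vʊttɔχa]: there the adjacent consonants already agree in manner (/t/ and /t/ are both stops), so this form is consistent with the same rule.
Since the segment that changes precedes the conditioning segment, the assimilation is regressive.

regressive manner assimilation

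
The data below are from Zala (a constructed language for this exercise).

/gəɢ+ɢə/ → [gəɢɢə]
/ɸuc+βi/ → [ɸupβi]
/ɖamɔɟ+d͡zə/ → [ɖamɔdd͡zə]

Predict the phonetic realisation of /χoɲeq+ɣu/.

The data show regressive place assimilation: /c/ → [p] before /β/; /ɟ/ → [d] before /d͡z/. In each pair only place changes, matching the following consonant, while manner and voice stay constant.
No alternation appears in [gəɢɢə]: there the adjacent consonants already agree in place (/ɢ/ and /ɢ/ are both uvular), so this form is consistent with the same rule.
/q/ is a voiceless uvular stop. The following trigger /ɣ/ is velar, so /q/ must become velar as well.
A voiceless velar stop is [k], so the surface segment is [k].

[χoɲekɣu]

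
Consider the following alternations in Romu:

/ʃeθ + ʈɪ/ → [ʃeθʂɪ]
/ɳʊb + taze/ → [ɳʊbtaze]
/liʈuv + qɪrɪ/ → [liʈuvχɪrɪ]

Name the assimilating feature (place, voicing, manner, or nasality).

Underlying /ʈ/ is realised as [ʂ] next to /θ/; /θ/ itself does not change.
/ʈ/ is a stop while /θ/ is a fricative; the output [ʂ] is a fricative, matching the trigger — so the feature that spreads is manner.
The other alternating form patterns the same way: /q/ → [χ] after /v/ (stop → fricative, matching a fricative) — only manner changes, and always toward the preceding segment.
Nothing changes in [ɳʊbtaze]: there the adjacent consonants already agree in manner (/t/ and /b/ are both stops), so this form is consistent with the same rule.

manner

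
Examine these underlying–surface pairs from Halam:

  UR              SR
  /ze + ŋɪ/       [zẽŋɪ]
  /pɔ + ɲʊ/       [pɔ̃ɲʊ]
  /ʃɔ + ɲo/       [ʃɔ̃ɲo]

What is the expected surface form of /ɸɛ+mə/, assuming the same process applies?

The data show regressive nasality assimilation (vowel nasalisation): /e/ → [ẽ] before /ŋ/; /ɔ/ → [ɔ̃] before /ɲ/ — a vowel is nasalised by an immediately following nasal consonant.
The vowel /ɛ/ is adjacent to the following nasal /m/, so it acquires [+nasal] and surfaces as [ɛ̃].

[ɸɛ̃mə]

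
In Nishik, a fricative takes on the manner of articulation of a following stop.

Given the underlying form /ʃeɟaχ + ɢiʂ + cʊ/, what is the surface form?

/χ/ is a voiceless uvular fricative. The following trigger /ɢ/ is a stop, so /χ/ must become a stop as well.
Changing only its manner to stop gives [q] — the voiceless uvular stop.
At the second juncture, /ʂ/ likewise becomes [ʈ] adjacent to /c/.

[ʃeɟaqɢiʈcʊ]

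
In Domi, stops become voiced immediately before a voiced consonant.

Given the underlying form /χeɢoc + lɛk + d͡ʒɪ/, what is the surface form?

/c/ is a voiceless palatal stop. The following trigger /l/ is voiced, so /c/ must become voiced as well.
The voiced palatal stop is [ɟ], so /c/ → [ɟ].
The same rule applies at the second boundary: /k/ → [g] next to /d͡ʒ/.

[χeɢoɟlɛgd͡ʒɪ]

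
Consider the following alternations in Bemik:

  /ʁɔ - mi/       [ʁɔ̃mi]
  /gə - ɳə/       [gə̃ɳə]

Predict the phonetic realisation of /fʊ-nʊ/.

The data show regressive nasality assimilation (vowel nasalisation): /ɔ/ → [ɔ̃] before /m/; /ə/ → [ə̃] before /ɳ/ — a vowel is nasalised by an immediately following nasal consonant.
The vowel /ʊ/ is adjacent to the following nasal /n/, so it acquires [+nasal] and surfaces as [ʊ̃].

[fʊ̃nʊ]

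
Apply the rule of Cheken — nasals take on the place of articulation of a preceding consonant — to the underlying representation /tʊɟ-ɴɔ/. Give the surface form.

[tʊɟɲɔ]

The rule targets /ɴ/ (voiced uvular nasal), which sits after the trigger /ɟ/ (palatal).
The voiced palatal nasal is [ɲ], so /ɴ/ → [ɲ].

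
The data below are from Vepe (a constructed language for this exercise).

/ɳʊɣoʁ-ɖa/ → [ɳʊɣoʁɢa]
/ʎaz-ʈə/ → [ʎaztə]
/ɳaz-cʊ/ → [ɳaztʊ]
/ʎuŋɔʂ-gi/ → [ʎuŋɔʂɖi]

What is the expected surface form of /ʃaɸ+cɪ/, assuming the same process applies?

[ʃaɸpɪ]

The data show progressive place assimilation: /ɖ/ → [ɢ] after /ʁ/; /ʈ/ → [t] after /z/; /c/ → [t] after /z/; /g/ → [ɖ] after /ʂ/. In each pair only place changes, matching the preceding consonant, while manner and voice stay constant.
The rule targets /c/ (voiceless palatal stop), which sits after the trigger /ɸ/ (bilabial).
Changing only its place to bilabial gives [p] — the voiceless bilabial stop.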